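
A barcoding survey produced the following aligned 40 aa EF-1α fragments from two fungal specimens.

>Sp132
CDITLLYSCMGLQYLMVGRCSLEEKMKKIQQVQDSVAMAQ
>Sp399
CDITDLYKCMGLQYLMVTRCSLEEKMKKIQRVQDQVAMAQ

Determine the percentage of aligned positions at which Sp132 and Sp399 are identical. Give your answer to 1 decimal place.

The sequences differ at positions 5 (L/D), 8 (S/K), 18 (G/T), 31 (Q/R), 35 (S/Q).
35 of the 40 sites match, so the percent identity is 35/40 × 100 = 87.5%.

87.5%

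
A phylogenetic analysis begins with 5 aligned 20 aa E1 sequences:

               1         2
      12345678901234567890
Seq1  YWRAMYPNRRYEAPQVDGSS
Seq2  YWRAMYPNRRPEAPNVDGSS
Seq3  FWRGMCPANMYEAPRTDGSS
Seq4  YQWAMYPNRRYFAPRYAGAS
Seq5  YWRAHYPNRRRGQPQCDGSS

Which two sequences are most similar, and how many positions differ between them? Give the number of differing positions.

Pairwise Hamming distances:
  Seq1 vs Seq2: 2
  Seq1 vs Seq3: 8
  Seq1 vs Seq4: 7
  Seq1 vs Seq5: 5
  Seq2 vs Seq3: 9
  Seq2 vs Seq4: 8
  Seq2 vs Seq5: 6
  Seq3 vs Seq4: 12
  Seq3 vs Seq5: 12
  Seq4 vs Seq5: 10
The smallest is 2, between Seq1 and Seq2.

2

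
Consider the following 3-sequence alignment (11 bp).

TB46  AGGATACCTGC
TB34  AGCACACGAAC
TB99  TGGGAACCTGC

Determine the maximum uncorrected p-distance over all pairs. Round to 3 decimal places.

Pairwise Hamming distances:
  TB46 vs TB34: 5
  TB46 vs TB99: 3
  TB34 vs TB99: 7
The largest is 7 mismatches, between TB34 and TB99; p = 7/11 = 0.636.

0.636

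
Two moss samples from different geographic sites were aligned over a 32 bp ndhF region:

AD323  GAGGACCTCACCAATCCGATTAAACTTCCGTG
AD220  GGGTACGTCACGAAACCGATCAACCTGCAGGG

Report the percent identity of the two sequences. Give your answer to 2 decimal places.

68.75%

Mismatches occur at site 2 (A/G), site 4 (G/T), site 7 (C/G), site 12 (C/G), site 15 (T/A), site 21 (T/C), site 24 (A/C), site 27 (T/G), site 29 (C/A), site 31 (T/G).
22 of the 32 sites match, so the percent identity is 22/32 × 100 = 68.75%.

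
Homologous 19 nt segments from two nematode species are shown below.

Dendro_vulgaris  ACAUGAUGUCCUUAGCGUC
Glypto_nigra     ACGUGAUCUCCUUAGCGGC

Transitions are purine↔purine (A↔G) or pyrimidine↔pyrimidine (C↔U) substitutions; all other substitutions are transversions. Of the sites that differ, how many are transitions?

1

Mismatches occur at site 3 (A→G, transition), site 8 (G→C, transversion), site 18 (U→G, transversion).
Of the 3 differences, 1 transition and 2 transversions, so the answer is 1.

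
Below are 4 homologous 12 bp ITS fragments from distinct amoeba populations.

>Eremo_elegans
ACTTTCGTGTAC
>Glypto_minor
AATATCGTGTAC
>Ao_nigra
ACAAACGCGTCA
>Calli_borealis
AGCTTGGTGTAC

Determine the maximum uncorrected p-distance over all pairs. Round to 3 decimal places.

Pairwise Hamming distances:
  Eremo_elegans vs Glypto_minor: 2
  Eremo_elegans vs Ao_nigra: 6
  Eremo_elegans vs Calli_borealis: 3
  Glypto_minor vs Ao_nigra: 6
  Glypto_minor vs Calli_borealis: 4
  Ao_nigra vs Calli_borealis: 8
The largest is 8 mismatches, between Ao_nigra and Calli_borealis; p = 8/12 = 0.667.

0.667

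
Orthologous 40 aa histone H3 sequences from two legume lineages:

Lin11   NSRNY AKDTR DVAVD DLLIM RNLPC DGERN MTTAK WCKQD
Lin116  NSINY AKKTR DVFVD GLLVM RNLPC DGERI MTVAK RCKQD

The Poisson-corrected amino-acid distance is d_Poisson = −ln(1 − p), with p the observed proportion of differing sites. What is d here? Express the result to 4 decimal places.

Differing sites — 3:R/I; 8:D/K; 13:A/F; 16:D/G; 19:I/V; 30:N/I; 33:T/V; 36:W/R.
p = 8/40 = 0.200000.
d = −ln(1 − 0.200000) = −ln(0.800000) = 0.2231.

0.2231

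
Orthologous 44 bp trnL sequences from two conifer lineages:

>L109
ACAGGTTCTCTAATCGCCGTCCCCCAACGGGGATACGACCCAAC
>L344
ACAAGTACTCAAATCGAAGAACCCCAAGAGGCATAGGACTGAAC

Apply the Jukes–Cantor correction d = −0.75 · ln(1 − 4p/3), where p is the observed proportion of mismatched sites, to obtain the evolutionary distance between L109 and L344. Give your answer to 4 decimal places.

0.3756

Mismatches occur at site 4 (G/A), site 7 (T/A), site 11 (T/A), site 17 (C/A), site 18 (C/A), site 20 (T/A), site 21 (C/A), site 28 (C/G), site 29 (G/A), site 32 (G/C), site 36 (C/G), site 40 (C/T), site 41 (C/G).
p = 13/44 = 0.295455.
d = −0.75 · ln(1 − (4/3)·0.295455) = −0.75 · ln(0.606060) = −0.75 · (-0.500776) = 0.3756.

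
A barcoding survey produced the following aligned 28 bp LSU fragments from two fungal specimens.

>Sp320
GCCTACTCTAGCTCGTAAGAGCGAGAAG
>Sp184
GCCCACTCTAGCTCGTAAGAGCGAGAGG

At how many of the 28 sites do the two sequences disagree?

2

The sequences differ at positions 4 (T/C), 27 (A/G).
That gives 2 mismatches out of 28 aligned sites, so the Hamming distance is 2.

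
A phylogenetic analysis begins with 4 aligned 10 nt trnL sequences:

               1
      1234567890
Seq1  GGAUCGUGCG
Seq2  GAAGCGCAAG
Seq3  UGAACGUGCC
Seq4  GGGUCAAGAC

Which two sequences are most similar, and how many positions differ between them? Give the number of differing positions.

Pairwise Hamming distances:
  Seq1 vs Seq2: 5
  Seq1 vs Seq3: 3
  Seq1 vs Seq4: 5
  Seq2 vs Seq3: 7
  Seq2 vs Seq4: 7
  Seq3 vs Seq4: 6
The smallest is 3, between Seq1 and Seq3.

3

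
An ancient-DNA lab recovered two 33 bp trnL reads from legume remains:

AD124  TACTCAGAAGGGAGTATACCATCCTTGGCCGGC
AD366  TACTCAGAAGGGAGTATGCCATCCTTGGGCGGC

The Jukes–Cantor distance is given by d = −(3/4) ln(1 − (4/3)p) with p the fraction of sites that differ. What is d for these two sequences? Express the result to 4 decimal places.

Differing sites — 18:A/G; 29:C/G.
p = 2/33 = 0.060606.
d = −0.75 · ln(1 − (4/3)·0.060606) = −0.75 · ln(0.919192) = −0.75 · (-0.084260) = 0.0632.

0.0632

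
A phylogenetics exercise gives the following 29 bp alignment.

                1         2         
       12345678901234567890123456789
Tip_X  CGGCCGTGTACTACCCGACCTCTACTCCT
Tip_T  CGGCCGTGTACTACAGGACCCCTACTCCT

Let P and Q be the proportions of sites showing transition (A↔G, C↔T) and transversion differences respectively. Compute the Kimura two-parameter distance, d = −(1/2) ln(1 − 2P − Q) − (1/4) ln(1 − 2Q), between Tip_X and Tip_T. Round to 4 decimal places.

Mismatches occur at site 15 (C→A, transversion), site 16 (C→G, transversion), site 21 (T→C, transition).
Of the 3 differences, 1 transition and 2 transversions over 29 sites: P = 1/29 = 0.034483, Q = 2/29 = 0.068966.
d = −0.5·ln(0.862068) − 0.25·ln(0.862068) = −0.5·(-0.148421) − 0.25·(-0.148421) = 0.1113.

0.1113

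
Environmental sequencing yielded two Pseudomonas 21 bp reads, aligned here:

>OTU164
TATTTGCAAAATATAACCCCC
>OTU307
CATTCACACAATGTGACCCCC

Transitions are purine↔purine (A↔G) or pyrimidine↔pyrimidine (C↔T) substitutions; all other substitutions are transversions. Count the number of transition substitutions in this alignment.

Mismatches occur at site 1 (T/C, transition), site 5 (T/C, transition), site 6 (G/A, transition), site 9 (A/C, transversion), site 13 (A/G, transition), site 15 (A/G, transition).
Of the 6 differences, 5 transitions and 1 transversion, so the answer is 5.

5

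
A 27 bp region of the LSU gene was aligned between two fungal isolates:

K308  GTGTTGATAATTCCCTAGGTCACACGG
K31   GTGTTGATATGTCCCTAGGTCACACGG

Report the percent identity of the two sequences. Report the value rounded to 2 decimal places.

92.59%

Differing sites — 10:A/T; 11:T/G.
25 of the 27 sites match, so the percent identity is 25/27 × 100 = 92.59%.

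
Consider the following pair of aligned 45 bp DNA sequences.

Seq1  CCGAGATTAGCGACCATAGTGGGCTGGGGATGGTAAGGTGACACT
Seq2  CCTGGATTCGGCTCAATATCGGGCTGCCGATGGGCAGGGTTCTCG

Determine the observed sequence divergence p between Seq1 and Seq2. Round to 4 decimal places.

0.4000

Differing sites — 3:G/T; 4:A/G; 9:A/C; 11:C/G; 12:G/C; 13:A/T; 15:C/A; 19:G/T; 20:T/C; 27:G/C; 28:G/C; 34:T/G; 35:A/C; 39:T/G; 40:G/T; 41:A/T; 43:A/T; 45:T/G.
There are 18 differences over 45 sites, so p = 18/45 = 0.4000.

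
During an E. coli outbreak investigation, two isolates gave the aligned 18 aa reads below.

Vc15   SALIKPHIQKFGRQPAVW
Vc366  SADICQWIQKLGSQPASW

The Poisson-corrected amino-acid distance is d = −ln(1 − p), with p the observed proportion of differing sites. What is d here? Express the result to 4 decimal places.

Differing sites — 3:L/D; 5:K/C; 6:P/Q; 7:H/W; 11:F/L; 13:R/S; 17:V/S.
p = 7/18 = 0.388889.
d = −ln(1 − 0.388889) = −ln(0.611111) = 0.4925.

0.4925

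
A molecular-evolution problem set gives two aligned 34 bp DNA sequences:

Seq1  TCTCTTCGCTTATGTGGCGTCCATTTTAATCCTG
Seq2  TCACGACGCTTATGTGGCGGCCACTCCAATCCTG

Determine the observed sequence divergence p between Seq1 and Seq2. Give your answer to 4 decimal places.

The sequences differ at positions 3 (T/A), 5 (T/G), 6 (T/A), 20 (T/G), 24 (T/C), 26 (T/C), 27 (T/C).
There are 7 differences over 34 sites, so p = 7/34 = 0.2059.

0.2059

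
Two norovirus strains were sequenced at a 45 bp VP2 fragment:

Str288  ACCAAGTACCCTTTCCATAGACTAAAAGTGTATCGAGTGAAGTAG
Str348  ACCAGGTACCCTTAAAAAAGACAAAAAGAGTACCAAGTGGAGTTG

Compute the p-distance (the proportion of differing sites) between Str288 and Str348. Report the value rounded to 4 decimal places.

0.2444

Differing sites — 5:A/G; 14:T/A; 15:C/A; 16:C/A; 18:T/A; 23:T/A; 29:T/A; 33:T/C; 35:G/A; 40:A/G; 44:A/T.
There are 11 differences over 45 sites, so p = 11/45 = 0.2444.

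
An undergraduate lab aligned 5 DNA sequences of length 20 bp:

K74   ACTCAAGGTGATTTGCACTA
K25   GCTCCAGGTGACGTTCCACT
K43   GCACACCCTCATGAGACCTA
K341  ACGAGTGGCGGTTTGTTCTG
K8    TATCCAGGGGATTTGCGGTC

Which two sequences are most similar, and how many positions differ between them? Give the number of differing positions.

Pairwise Hamming distances:
  K74 vs K25: 9
  K74 vs K43: 10
  K74 vs K341: 9
  K74 vs K8: 7
  K25 vs K43: 13
  K25 vs K341: 15
  K25 vs K8: 10
  K43 vs K341: 15
  K43 vs K8: 15
  K341 vs K8: 12
The smallest is 7, between K74 and K8.

7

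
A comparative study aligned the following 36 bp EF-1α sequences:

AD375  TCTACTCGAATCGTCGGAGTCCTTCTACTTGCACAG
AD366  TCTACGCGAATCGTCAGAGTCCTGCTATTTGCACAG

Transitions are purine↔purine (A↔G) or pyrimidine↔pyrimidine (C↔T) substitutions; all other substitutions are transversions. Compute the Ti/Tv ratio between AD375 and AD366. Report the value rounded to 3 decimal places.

Mismatches occur at site 6 (T/G, transversion), site 16 (G/A, transition), site 24 (T/G, transversion), site 28 (C/T, transition).
Of the 4 differences, 2 transitions and 2 transversions, so Ti/Tv = 2/2 = 1.000.

1.000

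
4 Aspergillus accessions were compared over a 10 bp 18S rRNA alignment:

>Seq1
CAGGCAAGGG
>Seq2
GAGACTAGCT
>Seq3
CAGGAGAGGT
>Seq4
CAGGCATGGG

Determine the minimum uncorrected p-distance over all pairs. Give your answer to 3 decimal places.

0.100

Pairwise Hamming distances:
  Seq1 vs Seq2: 5
  Seq1 vs Seq3: 3
  Seq1 vs Seq4: 1
  Seq2 vs Seq3: 5
  Seq2 vs Seq4: 6
  Seq3 vs Seq4: 4
The smallest is 1 mismatch, between Seq1 and Seq4; p = 1/10 = 0.100.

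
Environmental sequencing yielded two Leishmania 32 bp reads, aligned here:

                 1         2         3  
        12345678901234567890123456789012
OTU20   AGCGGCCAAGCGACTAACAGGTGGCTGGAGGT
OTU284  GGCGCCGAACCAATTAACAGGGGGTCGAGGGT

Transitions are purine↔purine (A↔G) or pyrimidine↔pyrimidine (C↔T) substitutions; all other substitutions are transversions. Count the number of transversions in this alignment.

Mismatches occur at site 1 (A/G, transition), site 5 (G/C, transversion), site 7 (C/G, transversion), site 10 (G/C, transversion), site 12 (G/A, transition), site 14 (C/T, transition), site 22 (T/G, transversion), site 25 (C/T, transition), site 26 (T/C, transition), site 28 (G/A, transition), site 29 (A/G, transition).
Of the 11 differences, 7 transitions and 4 transversions, so the answer is 4.

4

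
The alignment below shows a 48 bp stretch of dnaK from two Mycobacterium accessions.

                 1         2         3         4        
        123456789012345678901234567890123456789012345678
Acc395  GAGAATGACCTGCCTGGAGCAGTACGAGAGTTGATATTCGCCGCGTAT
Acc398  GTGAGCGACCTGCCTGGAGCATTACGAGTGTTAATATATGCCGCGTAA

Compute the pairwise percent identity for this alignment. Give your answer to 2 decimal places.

81.25%

Differing sites — 2:A/T; 5:A/G; 6:T/C; 22:G/T; 29:A/T; 33:G/A; 38:T/A; 39:C/T; 48:T/A.
39 of the 48 sites match, so the percent identity is 39/48 × 100 = 81.25%.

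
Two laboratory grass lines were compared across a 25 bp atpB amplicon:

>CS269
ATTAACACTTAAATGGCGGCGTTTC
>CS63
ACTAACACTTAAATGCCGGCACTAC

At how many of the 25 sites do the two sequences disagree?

The sequences differ at positions 2 (T/C), 16 (G/C), 21 (G/A), 22 (T/C), 24 (T/A).
That gives 5 mismatches out of 25 aligned sites, so the Hamming distance is 5.

5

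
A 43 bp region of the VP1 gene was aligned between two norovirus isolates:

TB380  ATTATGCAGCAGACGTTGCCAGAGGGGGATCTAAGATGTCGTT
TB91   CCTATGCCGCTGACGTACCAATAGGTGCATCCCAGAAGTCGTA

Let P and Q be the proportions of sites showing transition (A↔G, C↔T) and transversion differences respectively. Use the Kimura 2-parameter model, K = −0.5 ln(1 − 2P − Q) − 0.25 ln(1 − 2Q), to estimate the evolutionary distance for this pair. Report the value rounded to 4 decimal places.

0.4369

Differing sites — 1:A/C (Tv); 2:T/C (Ti); 8:A/C (Tv); 11:A/T (Tv); 17:T/A (Tv); 18:G/C (Tv); 20:C/A (Tv); 22:G/T (Tv); 26:G/T (Tv); 28:G/C (Tv); 32:T/C (Ti); 33:A/C (Tv); 37:T/A (Tv); 43:T/A (Tv).
Of the 14 differences, 2 transitions and 12 transversions over 43 sites: P = 2/43 = 0.046512, Q = 12/43 = 0.279070.
d = −0.5·ln(0.627906) − 0.25·ln(0.441860) = −0.5·(-0.465365) − 0.25·(-0.816762) = 0.4369.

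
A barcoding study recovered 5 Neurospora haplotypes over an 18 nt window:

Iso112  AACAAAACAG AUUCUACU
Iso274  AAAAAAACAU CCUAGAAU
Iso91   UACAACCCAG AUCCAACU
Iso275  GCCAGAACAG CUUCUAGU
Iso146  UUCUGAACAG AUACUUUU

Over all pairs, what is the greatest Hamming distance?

Pairwise Hamming distances:
  Iso112 vs Iso274: 7
  Iso112 vs Iso91: 5
  Iso112 vs Iso275: 5
  Iso112 vs Iso146: 7
  Iso274 vs Iso91: 11
  Iso274 vs Iso275: 9
  Iso274 vs Iso146: 13
  Iso91 vs Iso275: 9
  Iso91 vs Iso146: 9
  Iso275 vs Iso146: 7
The largest is 13, between Iso274 and Iso146.

13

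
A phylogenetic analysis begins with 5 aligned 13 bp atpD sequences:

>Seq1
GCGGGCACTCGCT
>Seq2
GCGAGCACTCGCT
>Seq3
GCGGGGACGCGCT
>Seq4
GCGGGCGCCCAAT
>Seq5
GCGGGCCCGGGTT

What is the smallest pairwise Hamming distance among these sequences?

1

Pairwise Hamming distances:
  Seq1 vs Seq2: 1
  Seq1 vs Seq3: 2
  Seq1 vs Seq4: 4
  Seq1 vs Seq5: 4
  Seq2 vs Seq3: 3
  Seq2 vs Seq4: 5
  Seq2 vs Seq5: 5
  Seq3 vs Seq4: 5
  Seq3 vs Seq5: 4
  Seq4 vs Seq5: 5
The smallest is 1, between Seq1 and Seq2.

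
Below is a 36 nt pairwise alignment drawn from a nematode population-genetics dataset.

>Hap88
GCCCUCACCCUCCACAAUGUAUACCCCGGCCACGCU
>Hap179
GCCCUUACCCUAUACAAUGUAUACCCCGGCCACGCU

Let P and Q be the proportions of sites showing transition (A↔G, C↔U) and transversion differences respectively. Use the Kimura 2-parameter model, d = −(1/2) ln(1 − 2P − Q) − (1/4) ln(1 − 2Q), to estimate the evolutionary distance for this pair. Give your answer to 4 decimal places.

0.0891

Mismatches occur at site 6 (C/U, transition), site 12 (C/A, transversion), site 13 (C/U, transition).
Of the 3 differences, 2 transitions and 1 transversion over 36 sites: P = 2/36 = 0.055556, Q = 1/36 = 0.027778.
d = −0.5·ln(0.861110) − 0.25·ln(0.944444) = −0.5·(-0.149533) − 0.25·(-0.057159) = 0.0891.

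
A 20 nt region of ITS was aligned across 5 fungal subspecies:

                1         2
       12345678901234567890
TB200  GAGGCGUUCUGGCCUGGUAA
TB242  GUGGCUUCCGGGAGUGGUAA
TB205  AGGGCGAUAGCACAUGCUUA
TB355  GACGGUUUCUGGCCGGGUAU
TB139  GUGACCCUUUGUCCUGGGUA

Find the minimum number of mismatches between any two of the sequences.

5

Pairwise Hamming distances:
  TB200 vs TB242: 6
  TB200 vs TB205: 10
  TB200 vs TB355: 5
  TB200 vs TB139: 8
  TB242 vs TB205: 12
  TB242 vs TB355: 9
  TB242 vs TB139: 11
  TB205 vs TB355: 15
  TB205 vs TB139: 12
  TB355 vs TB139: 12
The smallest is 5, between TB200 and TB355.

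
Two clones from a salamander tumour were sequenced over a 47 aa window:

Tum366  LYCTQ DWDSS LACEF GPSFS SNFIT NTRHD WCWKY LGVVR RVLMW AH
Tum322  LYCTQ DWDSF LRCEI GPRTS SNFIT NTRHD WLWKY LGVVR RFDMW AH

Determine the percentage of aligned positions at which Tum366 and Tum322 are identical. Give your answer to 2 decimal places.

82.98%

The sequences differ at positions 10 (S/F), 12 (A/R), 15 (F/I), 18 (S/R), 19 (F/T), 32 (C/L), 42 (V/F), 43 (L/D).
39 of the 47 sites match, so the percent identity is 39/47 × 100 = 82.98%.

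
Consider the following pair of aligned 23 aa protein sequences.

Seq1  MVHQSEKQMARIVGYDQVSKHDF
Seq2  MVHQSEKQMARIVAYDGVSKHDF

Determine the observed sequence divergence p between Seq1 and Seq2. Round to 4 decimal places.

0.0870

Mismatches occur at site 14 (G↔A), site 17 (Q↔G).
There are 2 differences over 23 sites, so p = 2/23 = 0.0870.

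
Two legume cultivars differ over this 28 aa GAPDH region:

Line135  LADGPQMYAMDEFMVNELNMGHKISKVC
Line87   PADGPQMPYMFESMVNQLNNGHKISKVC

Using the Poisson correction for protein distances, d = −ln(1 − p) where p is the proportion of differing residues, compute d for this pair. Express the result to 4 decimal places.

0.2877

The sequences differ at positions 1 (L/P), 8 (Y/P), 9 (A/Y), 11 (D/F), 13 (F/S), 17 (E/Q), 20 (M/N).
p = 7/28 = 0.250000.
d = −ln(1 − 0.250000) = −ln(0.750000) = 0.2877.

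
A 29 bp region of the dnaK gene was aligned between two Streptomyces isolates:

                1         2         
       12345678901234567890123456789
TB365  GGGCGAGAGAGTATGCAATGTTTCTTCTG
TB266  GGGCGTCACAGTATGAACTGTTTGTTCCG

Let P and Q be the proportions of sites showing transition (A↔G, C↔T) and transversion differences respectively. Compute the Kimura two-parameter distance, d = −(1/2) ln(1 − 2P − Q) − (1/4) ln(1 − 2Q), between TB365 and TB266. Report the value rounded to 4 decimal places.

0.2949

Mismatches occur at site 6 (A→T, transversion), site 7 (G→C, transversion), site 9 (G→C, transversion), site 16 (C→A, transversion), site 18 (A→C, transversion), site 24 (C→G, transversion), site 28 (T→C, transition).
Of the 7 differences, 1 transition and 6 transversions over 29 sites: P = 1/29 = 0.034483, Q = 6/29 = 0.206897.
d = −0.5·ln(0.724137) − 0.25·ln(0.586206) = −0.5·(-0.322775) − 0.25·(-0.534084) = 0.2949.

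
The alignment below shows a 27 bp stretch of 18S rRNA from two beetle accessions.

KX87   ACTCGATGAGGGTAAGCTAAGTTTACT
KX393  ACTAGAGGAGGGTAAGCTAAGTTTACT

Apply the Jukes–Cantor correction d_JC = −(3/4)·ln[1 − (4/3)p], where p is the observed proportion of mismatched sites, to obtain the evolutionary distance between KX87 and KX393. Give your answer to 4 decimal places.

Mismatches occur at site 4 (C→A), site 7 (T→G).
p = 2/27 = 0.074074.
d = −0.75 · ln(1 − (4/3)·0.074074) = −0.75 · ln(0.901235) = −0.75 · (-0.103989) = 0.0780.

0.0780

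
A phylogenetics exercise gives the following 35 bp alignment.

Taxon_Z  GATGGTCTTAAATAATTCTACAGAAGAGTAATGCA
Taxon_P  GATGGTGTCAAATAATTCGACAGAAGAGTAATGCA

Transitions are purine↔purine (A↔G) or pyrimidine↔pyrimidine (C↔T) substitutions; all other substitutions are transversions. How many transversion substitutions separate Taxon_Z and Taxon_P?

Mismatches occur at site 7 (C↔G, transversion), site 9 (T↔C, transition), site 19 (T↔G, transversion).
Of the 3 differences, 1 transition and 2 transversions, so the answer is 2.

2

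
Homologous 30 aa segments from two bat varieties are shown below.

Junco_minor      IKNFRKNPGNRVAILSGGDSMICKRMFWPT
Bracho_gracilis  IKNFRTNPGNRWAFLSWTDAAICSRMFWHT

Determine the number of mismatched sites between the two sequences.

Differing sites — 6:K/T; 12:V/W; 14:I/F; 17:G/W; 18:G/T; 20:S/A; 21:M/A; 24:K/S; 29:P/H.
That gives 9 mismatches out of 30 aligned sites, so the Hamming distance is 9.

9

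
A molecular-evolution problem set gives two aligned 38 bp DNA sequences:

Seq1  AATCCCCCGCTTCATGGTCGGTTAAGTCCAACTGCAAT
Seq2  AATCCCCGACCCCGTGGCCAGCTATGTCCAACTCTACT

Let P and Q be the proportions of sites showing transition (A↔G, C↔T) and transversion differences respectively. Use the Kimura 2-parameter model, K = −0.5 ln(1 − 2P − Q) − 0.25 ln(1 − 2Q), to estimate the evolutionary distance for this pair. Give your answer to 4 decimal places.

The sequences differ at positions 8 (C/G, transversion), 9 (G/A, transition), 11 (T/C, transition), 12 (T/C, transition), 14 (A/G, transition), 18 (T/C, transition), 20 (G/A, transition), 22 (T/C, transition), 25 (A/T, transversion), 34 (G/C, transversion), 35 (C/T, transition), 37 (A/C, transversion).
Of the 12 differences, 8 transitions and 4 transversions over 38 sites: P = 8/38 = 0.210526, Q = 4/38 = 0.105263.
d = −0.5·ln(0.473685) − 0.25·ln(0.789474) = −0.5·(-0.747213) − 0.25·(-0.236388) = 0.4327.

0.4327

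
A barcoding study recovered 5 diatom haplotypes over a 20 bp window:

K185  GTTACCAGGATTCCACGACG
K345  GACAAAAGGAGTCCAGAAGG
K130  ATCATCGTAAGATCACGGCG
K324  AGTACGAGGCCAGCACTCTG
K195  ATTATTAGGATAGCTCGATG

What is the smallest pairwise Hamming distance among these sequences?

Pairwise Hamming distances:
  K185 vs K345: 8
  K185 vs K130: 10
  K185 vs K324: 10
  K185 vs K195: 7
  K345 vs K130: 13
  K345 vs K324: 13
  K345 vs K195: 12
  K130 vs K324: 13
  K130 vs K195: 10
  K324 vs K195: 8
The smallest is 7, between K185 and K195.

7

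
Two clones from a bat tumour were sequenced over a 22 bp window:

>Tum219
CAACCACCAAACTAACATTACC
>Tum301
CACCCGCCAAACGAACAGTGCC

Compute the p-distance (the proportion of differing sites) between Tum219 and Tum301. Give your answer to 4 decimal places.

0.2273

Differing sites — 3:A/C; 6:A/G; 13:T/G; 18:T/G; 20:A/G.
There are 5 differences over 22 sites, so p = 5/22 = 0.2273.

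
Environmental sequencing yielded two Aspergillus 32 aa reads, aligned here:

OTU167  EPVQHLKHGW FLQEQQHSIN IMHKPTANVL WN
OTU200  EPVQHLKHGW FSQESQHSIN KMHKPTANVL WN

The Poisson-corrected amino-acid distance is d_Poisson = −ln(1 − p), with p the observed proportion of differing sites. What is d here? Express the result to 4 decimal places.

0.0984

Differing sites — 12:L/S; 15:Q/S; 21:I/K.
p = 3/32 = 0.093750.
d = −ln(1 − 0.093750) = −ln(0.906250) = 0.0984.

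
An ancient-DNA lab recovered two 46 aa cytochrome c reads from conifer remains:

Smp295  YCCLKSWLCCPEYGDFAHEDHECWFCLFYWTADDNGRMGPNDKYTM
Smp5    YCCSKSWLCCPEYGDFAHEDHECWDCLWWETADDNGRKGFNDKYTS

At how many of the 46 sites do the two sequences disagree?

8

The sequences differ at positions 4 (L/S), 25 (F/D), 28 (F/W), 29 (Y/W), 30 (W/E), 38 (M/K), 40 (P/F), 46 (M/S).
That gives 8 mismatches out of 46 aligned sites, so the Hamming distance is 8.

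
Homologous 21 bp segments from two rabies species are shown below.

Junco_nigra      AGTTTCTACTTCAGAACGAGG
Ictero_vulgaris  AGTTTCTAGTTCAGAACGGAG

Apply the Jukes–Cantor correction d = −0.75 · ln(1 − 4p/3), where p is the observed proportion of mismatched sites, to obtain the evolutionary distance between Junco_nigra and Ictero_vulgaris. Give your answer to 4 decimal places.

The sequences differ at positions 9 (C/G), 19 (A/G), 20 (G/A).
p = 3/21 = 0.142857.
d = −0.75 · ln(1 − (4/3)·0.142857) = −0.75 · ln(0.809524) = −0.75 · (-0.211309) = 0.1585.

0.1585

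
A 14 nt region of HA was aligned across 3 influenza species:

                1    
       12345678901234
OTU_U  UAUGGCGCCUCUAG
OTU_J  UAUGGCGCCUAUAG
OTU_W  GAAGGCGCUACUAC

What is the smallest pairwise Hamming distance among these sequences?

Pairwise Hamming distances:
  OTU_U vs OTU_J: 1
  OTU_U vs OTU_W: 5
  OTU_J vs OTU_W: 6
The smallest is 1, between OTU_U and OTU_J.

1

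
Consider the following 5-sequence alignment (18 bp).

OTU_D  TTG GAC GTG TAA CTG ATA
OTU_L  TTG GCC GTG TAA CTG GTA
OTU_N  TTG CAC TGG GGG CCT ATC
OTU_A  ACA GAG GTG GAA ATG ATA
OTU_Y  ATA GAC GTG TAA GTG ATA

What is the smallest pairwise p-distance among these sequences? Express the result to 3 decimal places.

0.111

Pairwise Hamming distances:
  OTU_D vs OTU_L: 2
  OTU_D vs OTU_N: 9
  OTU_D vs OTU_A: 6
  OTU_D vs OTU_Y: 3
  OTU_L vs OTU_N: 11
  OTU_L vs OTU_A: 8
  OTU_L vs OTU_Y: 5
  OTU_N vs OTU_A: 13
  OTU_N vs OTU_Y: 12
  OTU_A vs OTU_Y: 4
The smallest is 2 mismatches, between OTU_D and OTU_L; p = 2/18 = 0.111.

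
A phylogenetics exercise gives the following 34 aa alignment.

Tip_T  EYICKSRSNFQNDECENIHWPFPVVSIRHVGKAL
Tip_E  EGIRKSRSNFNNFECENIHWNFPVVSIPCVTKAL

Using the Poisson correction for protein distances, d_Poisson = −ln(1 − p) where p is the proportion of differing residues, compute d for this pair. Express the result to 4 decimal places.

The sequences differ at positions 2 (Y/G), 4 (C/R), 11 (Q/N), 13 (D/F), 21 (P/N), 28 (R/P), 29 (H/C), 31 (G/T).
p = 8/34 = 0.235294.
d = −ln(1 − 0.235294) = −ln(0.764706) = 0.2683.

0.2683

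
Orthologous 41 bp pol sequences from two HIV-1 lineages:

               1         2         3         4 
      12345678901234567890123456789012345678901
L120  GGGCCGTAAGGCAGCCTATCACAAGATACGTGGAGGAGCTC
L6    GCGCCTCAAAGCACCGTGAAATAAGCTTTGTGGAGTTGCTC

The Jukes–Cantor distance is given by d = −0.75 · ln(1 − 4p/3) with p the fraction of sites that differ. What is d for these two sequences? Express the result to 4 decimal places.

Mismatches occur at site 2 (G/C), site 6 (G/T), site 7 (T/C), site 10 (G/A), site 14 (G/C), site 16 (C/G), site 18 (A/G), site 19 (T/A), site 20 (C/A), site 22 (C/T), site 26 (A/C), site 28 (A/T), site 29 (C/T), site 36 (G/T), site 37 (A/T).
p = 15/41 = 0.365854.
d = −0.75 · ln(1 − (4/3)·0.365854) = −0.75 · ln(0.512195) = −0.75 · (-0.669050) = 0.5018.

0.5018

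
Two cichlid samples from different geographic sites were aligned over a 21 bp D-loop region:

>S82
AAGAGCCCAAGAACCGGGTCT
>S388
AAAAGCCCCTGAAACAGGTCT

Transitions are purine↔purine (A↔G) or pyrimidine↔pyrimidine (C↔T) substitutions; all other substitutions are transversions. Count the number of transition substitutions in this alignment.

Mismatches occur at site 3 (G→A, transition), site 9 (A→C, transversion), site 10 (A→T, transversion), site 14 (C→A, transversion), site 16 (G→A, transition).
Of the 5 differences, 2 transitions and 3 transversions, so the answer is 2.

2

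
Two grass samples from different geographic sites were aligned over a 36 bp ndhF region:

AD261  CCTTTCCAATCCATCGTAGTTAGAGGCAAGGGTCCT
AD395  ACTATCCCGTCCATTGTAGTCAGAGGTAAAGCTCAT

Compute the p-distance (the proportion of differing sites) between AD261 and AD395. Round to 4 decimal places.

The sequences differ at positions 1 (C/A), 4 (T/A), 8 (A/C), 9 (A/G), 15 (C/T), 21 (T/C), 27 (C/T), 30 (G/A), 32 (G/C), 35 (C/A).
There are 10 differences over 36 sites, so p = 10/36 = 0.2778.

0.2778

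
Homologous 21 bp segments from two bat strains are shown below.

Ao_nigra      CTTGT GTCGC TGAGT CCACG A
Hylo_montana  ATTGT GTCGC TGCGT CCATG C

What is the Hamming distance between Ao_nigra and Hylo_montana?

Differing sites — 1:C/A; 13:A/C; 19:C/T; 21:A/C.
That gives 4 mismatches out of 21 aligned sites, so the Hamming distance is 4.

4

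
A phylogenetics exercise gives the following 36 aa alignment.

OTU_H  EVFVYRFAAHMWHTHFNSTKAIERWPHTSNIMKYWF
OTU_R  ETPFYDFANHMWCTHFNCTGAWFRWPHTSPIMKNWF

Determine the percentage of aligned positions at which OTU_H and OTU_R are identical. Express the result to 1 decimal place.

Mismatches occur at site 2 (V/T), site 3 (F/P), site 4 (V/F), site 6 (R/D), site 9 (A/N), site 13 (H/C), site 18 (S/C), site 20 (K/G), site 22 (I/W), site 23 (E/F), site 30 (N/P), site 34 (Y/N).
24 of the 36 sites match, so the percent identity is 24/36 × 100 = 66.7%.

66.7%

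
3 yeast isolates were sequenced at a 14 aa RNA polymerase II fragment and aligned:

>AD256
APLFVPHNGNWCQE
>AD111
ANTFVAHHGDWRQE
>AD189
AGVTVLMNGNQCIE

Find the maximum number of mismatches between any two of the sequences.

Pairwise Hamming distances:
  AD256 vs AD111: 6
  AD256 vs AD189: 7
  AD111 vs AD189: 10
The largest is 10, between AD111 and AD189.

10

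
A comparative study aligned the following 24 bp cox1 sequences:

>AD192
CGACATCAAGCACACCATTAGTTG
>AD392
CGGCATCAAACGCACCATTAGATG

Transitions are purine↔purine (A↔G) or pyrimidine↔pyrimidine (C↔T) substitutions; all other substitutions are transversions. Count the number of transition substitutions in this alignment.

Mismatches occur at site 3 (A→G, transition), site 10 (G→A, transition), site 12 (A→G, transition), site 22 (T→A, transversion).
Of the 4 differences, 3 transitions and 1 transversion, so the answer is 3.

3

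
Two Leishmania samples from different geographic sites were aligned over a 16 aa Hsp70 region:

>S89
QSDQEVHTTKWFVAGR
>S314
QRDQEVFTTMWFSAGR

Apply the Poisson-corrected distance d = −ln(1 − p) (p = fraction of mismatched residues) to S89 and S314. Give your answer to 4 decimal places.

Differing sites — 2:S/R; 7:H/F; 10:K/M; 13:V/S.
p = 4/16 = 0.250000.
d = −ln(1 − 0.250000) = −ln(0.750000) = 0.2877.

0.2877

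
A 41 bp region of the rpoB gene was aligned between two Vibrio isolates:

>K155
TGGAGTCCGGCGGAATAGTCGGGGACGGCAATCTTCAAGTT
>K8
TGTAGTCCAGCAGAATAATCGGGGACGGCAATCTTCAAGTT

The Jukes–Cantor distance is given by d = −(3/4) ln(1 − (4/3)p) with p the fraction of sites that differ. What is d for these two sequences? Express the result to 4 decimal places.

Mismatches occur at site 3 (G↔T), site 9 (G↔A), site 12 (G↔A), site 18 (G↔A).
p = 4/41 = 0.097561.
d = −0.75 · ln(1 − (4/3)·0.097561) = −0.75 · ln(0.869919) = −0.75 · (-0.139355) = 0.1045.

0.1045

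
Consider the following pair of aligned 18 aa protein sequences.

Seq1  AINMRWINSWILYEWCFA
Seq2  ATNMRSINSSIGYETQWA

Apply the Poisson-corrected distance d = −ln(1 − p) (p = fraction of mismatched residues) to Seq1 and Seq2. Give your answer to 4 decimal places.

Differing sites — 2:I/T; 6:W/S; 10:W/S; 12:L/G; 15:W/T; 16:C/Q; 17:F/W.
p = 7/18 = 0.388889.
d = −ln(1 − 0.388889) = −ln(0.611111) = 0.4925.

0.4925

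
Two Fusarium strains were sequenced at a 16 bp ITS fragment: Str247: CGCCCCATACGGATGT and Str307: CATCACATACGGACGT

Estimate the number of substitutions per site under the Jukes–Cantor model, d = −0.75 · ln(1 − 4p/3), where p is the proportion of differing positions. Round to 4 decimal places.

0.3041

The sequences differ at positions 2 (G/A), 3 (C/T), 5 (C/A), 14 (T/C).
p = 4/16 = 0.250000.
d = −0.75 · ln(1 − (4/3)·0.250000) = −0.75 · ln(0.666667) = −0.75 · (-0.405465) = 0.3041.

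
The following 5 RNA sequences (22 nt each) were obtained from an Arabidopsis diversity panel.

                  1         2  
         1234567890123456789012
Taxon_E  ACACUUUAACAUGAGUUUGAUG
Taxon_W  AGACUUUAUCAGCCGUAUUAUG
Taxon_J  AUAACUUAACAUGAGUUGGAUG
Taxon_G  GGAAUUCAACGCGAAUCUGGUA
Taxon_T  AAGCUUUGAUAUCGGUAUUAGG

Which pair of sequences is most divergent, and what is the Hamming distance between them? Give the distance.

17

Pairwise Hamming distances:
  Taxon_E vs Taxon_W: 7
  Taxon_E vs Taxon_J: 4
  Taxon_E vs Taxon_G: 10
  Taxon_E vs Taxon_T: 9
  Taxon_W vs Taxon_J: 10
  Taxon_W vs Taxon_G: 13
  Taxon_W vs Taxon_T: 8
  Taxon_J vs Taxon_G: 11
  Taxon_J vs Taxon_T: 12
  Taxon_G vs Taxon_T: 17
The largest is 17, between Taxon_G and Taxon_T.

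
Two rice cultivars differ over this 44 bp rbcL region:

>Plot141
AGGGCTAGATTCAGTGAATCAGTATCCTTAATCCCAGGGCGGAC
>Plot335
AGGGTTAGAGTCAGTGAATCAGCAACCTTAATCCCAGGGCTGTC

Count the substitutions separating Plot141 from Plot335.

6

The sequences differ at positions 5 (C/T), 10 (T/G), 23 (T/C), 25 (T/A), 41 (G/T), 43 (A/T).
That gives 6 mismatches out of 44 aligned sites, so the Hamming distance is 6.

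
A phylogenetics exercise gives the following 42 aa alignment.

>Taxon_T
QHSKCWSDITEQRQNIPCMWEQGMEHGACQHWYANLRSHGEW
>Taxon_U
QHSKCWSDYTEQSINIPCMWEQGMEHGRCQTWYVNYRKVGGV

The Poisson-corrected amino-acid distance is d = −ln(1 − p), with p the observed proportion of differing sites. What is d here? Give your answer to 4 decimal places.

0.3037

Differing sites — 9:I/Y; 13:R/S; 14:Q/I; 28:A/R; 31:H/T; 34:A/V; 36:L/Y; 38:S/K; 39:H/V; 41:E/G; 42:W/V.
p = 11/42 = 0.261905.
d = −ln(1 − 0.261905) = −ln(0.738095) = 0.3037.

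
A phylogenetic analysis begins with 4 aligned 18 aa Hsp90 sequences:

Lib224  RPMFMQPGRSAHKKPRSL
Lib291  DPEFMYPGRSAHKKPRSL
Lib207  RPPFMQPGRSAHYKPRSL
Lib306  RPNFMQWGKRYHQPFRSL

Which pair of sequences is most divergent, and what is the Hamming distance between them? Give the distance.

10

Pairwise Hamming distances:
  Lib224 vs Lib291: 3
  Lib224 vs Lib207: 2
  Lib224 vs Lib306: 8
  Lib291 vs Lib207: 4
  Lib291 vs Lib306: 10
  Lib207 vs Lib306: 8
The largest is 10, between Lib291 and Lib306.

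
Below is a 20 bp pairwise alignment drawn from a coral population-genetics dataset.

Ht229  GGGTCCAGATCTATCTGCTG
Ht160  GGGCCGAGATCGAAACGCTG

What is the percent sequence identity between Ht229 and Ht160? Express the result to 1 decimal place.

The sequences differ at positions 4 (T/C), 6 (C/G), 12 (T/G), 14 (T/A), 15 (C/A), 16 (T/C).
14 of the 20 sites match, so the percent identity is 14/20 × 100 = 70.0%.

70.0%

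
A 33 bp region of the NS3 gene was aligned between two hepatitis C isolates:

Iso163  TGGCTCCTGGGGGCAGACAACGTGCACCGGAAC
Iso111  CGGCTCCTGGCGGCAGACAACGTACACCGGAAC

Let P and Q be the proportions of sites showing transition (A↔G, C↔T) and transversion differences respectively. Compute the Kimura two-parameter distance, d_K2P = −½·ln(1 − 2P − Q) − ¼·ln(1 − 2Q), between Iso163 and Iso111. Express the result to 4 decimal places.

0.0978

Mismatches occur at site 1 (T↔C, transition), site 11 (G↔C, transversion), site 24 (G↔A, transition).
Of the 3 differences, 2 transitions and 1 transversion over 33 sites: P = 2/33 = 0.060606, Q = 1/33 = 0.030303.
d = −0.5·ln(0.848485) − 0.25·ln(0.939394) = −0.5·(-0.164303) − 0.25·(-0.062520) = 0.0978.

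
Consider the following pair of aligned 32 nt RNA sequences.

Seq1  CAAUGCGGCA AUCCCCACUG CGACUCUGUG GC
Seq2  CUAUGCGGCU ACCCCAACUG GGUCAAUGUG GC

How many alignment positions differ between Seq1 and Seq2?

Mismatches occur at site 2 (A→U), site 10 (A→U), site 12 (U→C), site 16 (C→A), site 21 (C→G), site 23 (A→U), site 25 (U→A), site 26 (C→A).
That gives 8 mismatches out of 32 aligned sites, so the Hamming distance is 8.

8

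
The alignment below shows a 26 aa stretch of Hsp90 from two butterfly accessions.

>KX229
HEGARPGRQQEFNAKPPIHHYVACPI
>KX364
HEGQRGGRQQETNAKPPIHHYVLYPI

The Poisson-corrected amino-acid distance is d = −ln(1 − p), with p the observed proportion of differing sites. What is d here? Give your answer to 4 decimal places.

The sequences differ at positions 4 (A/Q), 6 (P/G), 12 (F/T), 23 (A/L), 24 (C/Y).
p = 5/26 = 0.192308.
d = −ln(1 − 0.192308) = −ln(0.807692) = 0.2136.

0.2136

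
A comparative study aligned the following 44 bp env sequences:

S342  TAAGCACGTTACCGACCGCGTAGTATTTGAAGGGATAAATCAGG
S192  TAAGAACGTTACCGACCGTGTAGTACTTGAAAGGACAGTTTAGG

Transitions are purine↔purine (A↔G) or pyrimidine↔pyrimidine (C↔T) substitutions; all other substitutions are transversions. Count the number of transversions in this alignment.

2

Differing sites — 5:C/A (Tv); 19:C/T (Ti); 26:T/C (Ti); 32:G/A (Ti); 36:T/C (Ti); 38:A/G (Ti); 39:A/T (Tv); 41:C/T (Ti).
Of the 8 differences, 6 transitions and 2 transversions, so the answer is 2.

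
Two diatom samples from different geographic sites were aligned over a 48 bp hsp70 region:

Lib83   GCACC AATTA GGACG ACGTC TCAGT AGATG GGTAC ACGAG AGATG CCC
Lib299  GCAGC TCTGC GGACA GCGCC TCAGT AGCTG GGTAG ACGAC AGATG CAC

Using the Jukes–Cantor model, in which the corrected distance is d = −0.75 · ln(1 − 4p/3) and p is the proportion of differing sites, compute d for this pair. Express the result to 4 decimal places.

0.3041

Mismatches occur at site 4 (C/G), site 6 (A/T), site 7 (A/C), site 9 (T/G), site 10 (A/C), site 15 (G/A), site 16 (A/G), site 19 (T/C), site 28 (A/C), site 35 (C/G), site 40 (G/C), site 47 (C/A).
p = 12/48 = 0.250000.
d = −0.75 · ln(1 − (4/3)·0.250000) = −0.75 · ln(0.666667) = −0.75 · (-0.405465) = 0.3041.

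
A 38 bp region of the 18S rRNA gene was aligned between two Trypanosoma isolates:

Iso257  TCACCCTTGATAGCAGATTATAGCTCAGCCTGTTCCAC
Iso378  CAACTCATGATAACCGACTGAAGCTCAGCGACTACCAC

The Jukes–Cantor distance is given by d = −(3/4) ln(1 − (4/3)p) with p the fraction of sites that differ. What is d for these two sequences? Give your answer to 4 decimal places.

Differing sites — 1:T/C; 2:C/A; 5:C/T; 7:T/A; 13:G/A; 15:A/C; 18:T/C; 20:A/G; 21:T/A; 30:C/G; 31:T/A; 32:G/C; 34:T/A.
p = 13/38 = 0.342105.
d = −0.75 · ln(1 − (4/3)·0.342105) = −0.75 · ln(0.543860) = −0.75 · (-0.609063) = 0.4568.

0.4568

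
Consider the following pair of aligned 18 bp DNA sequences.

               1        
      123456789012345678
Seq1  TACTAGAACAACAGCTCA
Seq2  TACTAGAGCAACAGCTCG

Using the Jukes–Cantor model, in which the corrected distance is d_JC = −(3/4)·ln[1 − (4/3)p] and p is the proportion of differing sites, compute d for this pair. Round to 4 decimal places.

0.1203

Differing sites — 8:A/G; 18:A/G.
p = 2/18 = 0.111111.
d = −0.75 · ln(1 − (4/3)·0.111111) = −0.75 · ln(0.851852) = −0.75 · (-0.160342) = 0.1203.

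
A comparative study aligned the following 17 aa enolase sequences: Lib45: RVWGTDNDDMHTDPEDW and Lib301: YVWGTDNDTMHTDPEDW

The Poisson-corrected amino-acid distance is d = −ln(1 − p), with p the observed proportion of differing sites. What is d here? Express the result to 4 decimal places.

0.1252

The sequences differ at positions 1 (R/Y), 9 (D/T).
p = 2/17 = 0.117647.
d = −ln(1 − 0.117647) = −ln(0.882353) = 0.1252.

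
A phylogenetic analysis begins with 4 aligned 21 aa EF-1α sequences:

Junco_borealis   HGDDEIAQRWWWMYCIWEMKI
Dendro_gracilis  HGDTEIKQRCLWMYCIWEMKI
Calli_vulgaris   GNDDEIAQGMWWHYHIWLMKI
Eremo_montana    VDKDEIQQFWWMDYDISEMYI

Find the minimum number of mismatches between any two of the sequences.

4

Pairwise Hamming distances:
  Junco_borealis vs Dendro_gracilis: 4
  Junco_borealis vs Calli_vulgaris: 7
  Junco_borealis vs Eremo_montana: 10
  Dendro_gracilis vs Calli_vulgaris: 10
  Dendro_gracilis vs Eremo_montana: 13
  Calli_vulgaris vs Eremo_montana: 12
The smallest is 4, between Junco_borealis and Dendro_gracilis.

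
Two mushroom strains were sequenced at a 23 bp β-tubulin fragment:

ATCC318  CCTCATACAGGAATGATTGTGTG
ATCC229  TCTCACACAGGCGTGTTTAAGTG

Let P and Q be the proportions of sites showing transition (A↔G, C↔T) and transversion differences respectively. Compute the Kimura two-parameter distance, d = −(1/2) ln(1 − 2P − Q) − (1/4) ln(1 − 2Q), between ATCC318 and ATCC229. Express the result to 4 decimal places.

The sequences differ at positions 1 (C/T, transition), 6 (T/C, transition), 12 (A/C, transversion), 13 (A/G, transition), 16 (A/T, transversion), 19 (G/A, transition), 20 (T/A, transversion).
Of the 7 differences, 4 transitions and 3 transversions over 23 sites: P = 4/23 = 0.173913, Q = 3/23 = 0.130435.
d = −0.5·ln(0.521739) − 0.25·ln(0.739130) = −0.5·(-0.650588) − 0.25·(-0.302281) = 0.4009.

0.4009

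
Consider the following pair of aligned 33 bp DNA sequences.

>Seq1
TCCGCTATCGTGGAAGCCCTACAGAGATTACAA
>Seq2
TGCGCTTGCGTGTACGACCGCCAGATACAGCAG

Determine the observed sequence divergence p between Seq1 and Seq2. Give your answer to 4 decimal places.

0.3939

Differing sites — 2:C/G; 7:A/T; 8:T/G; 13:G/T; 15:A/C; 17:C/A; 20:T/G; 21:A/C; 26:G/T; 28:T/C; 29:T/A; 30:A/G; 33:A/G.
There are 13 differences over 33 sites, so p = 13/33 = 0.3939.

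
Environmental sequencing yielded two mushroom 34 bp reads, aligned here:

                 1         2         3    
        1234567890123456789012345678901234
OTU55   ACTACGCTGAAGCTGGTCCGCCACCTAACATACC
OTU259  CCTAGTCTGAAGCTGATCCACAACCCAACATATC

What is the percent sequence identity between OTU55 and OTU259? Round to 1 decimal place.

76.5%

Mismatches occur at site 1 (A→C), site 5 (C→G), site 6 (G→T), site 16 (G→A), site 20 (G→A), site 22 (C→A), site 26 (T→C), site 33 (C→T).
26 of the 34 sites match, so the percent identity is 26/34 × 100 = 76.5%.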